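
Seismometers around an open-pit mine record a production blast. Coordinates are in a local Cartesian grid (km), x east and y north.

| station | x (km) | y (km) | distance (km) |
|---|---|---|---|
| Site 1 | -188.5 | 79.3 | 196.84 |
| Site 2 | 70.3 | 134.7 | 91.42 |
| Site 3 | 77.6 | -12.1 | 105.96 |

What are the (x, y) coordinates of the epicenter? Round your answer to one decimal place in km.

Circle about each station: (x + 188.5)² + (y − 79.3)² = 196.84²; (x − 70.3)² + (y − 134.7)² = 91.42²; (x − 77.6)² + (y + 12.1)² = 105.96².
Subtracting pairs of circle equations eliminates x²+y² and gives linear equations (the radical axes):
517.6 x + 110.8 y = 11653.81
532.2 x − 182.8 y = -8134.11
Solving the 2×2 system: x ≈ 8.0, y ≈ 67.8 km.
Check against Site 1 (with the unrounded x, y): √((x + 188.5)²+(y − 79.3)²) = 196.84 ≈ 196.84 km. ✓

8.0 km east, 67.8 km north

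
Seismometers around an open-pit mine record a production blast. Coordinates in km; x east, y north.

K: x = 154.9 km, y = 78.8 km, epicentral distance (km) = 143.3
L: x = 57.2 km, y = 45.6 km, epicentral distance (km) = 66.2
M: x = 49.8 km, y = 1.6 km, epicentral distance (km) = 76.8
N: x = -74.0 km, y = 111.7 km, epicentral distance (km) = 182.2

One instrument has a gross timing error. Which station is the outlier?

Solve using three stations at a time. Using K, L, N (subtract circle equations pairwise → linear system) gives (x, y) ≈ (51.5, -20.5).
Distances from that point to each station vs reported:
  K: calculated 143.4 vs reported 143.3 → residual 0.1 km
  L: calculated 66.3 vs reported 66.2 → residual 0.1 km
  M: calculated 22.1 vs reported 76.8 → residual 54.7 km
  N: calculated 182.2 vs reported 182.2 → residual 0.0 km
K, L, N are mutually consistent (residuals ≈ 0); M is off by 54.7 km.

M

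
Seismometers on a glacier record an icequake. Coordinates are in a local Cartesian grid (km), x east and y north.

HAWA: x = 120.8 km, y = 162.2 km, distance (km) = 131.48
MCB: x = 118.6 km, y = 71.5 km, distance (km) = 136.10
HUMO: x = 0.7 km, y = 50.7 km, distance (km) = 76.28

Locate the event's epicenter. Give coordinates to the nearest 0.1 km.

x ≈ -5.8 km, y ≈ 126.7 km

Circle about each station: (x − 120.8)² + (y − 162.2)² = 131.48²; (x − 118.6)² + (y − 71.5)² = 136.10²; (x − 0.7)² + (y − 50.7)² = 76.28².
Subtracting pairs of circle equations eliminates x²+y² and gives linear equations (the radical axes):
-4.4 x − 181.4 y = -22959.49
-240.2 x − 223.0 y = -26862.15
Solving the 2×2 system: x ≈ -5.8, y ≈ 126.7 km.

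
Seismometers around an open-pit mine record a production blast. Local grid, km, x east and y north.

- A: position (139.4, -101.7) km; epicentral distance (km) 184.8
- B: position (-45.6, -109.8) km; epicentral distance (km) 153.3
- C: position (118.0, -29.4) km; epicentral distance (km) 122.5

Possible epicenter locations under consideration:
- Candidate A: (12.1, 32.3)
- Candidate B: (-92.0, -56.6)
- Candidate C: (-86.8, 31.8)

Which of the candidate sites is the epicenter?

For each candidate, compare |candidate − station| to the reported distance:
Candidate A: residuals A 0.0, B 0.1, C 0.1 → max 0.1 km
Candidate B: residuals A 51.0, B 82.7, C 89.3 → max 89.3 km
Candidate C: residuals A 77.9, B 5.8, C 91.2 → max 91.2 km
Only Candidate A has all residuals ≈ 0.

Candidate A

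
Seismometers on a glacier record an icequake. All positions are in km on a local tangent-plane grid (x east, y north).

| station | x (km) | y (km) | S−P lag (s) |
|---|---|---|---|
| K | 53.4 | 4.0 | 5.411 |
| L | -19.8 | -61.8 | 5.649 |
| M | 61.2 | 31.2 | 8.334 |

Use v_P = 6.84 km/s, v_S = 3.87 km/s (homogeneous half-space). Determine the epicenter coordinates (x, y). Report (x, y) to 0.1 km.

x ≈ 19.4 km, y ≈ -30.2 km

Distance from S−P lag: d = Δt · v_P v_S / (v_P − v_S) = Δt · (6.84·3.87)/(6.84−3.87) ≈ 8.9127·Δt.
So d_K = 48.23, d_L = 50.35, d_M = 74.28 km.
Circle about each station: (x − 53.4)² + (y − 4.0)² = 48.23²; (x + 19.8)² + (y + 61.8)² = 50.35²; (x − 61.2)² + (y − 31.2)² = 74.28².
Subtracting the K equation from the L and M equations removes the quadratic terms:
-146.4 x − 131.6 y = 1134.73
15.6 x + 54.4 y = -1340.07
Solving the 2×2 system: x ≈ 19.4, y ≈ -30.2 km.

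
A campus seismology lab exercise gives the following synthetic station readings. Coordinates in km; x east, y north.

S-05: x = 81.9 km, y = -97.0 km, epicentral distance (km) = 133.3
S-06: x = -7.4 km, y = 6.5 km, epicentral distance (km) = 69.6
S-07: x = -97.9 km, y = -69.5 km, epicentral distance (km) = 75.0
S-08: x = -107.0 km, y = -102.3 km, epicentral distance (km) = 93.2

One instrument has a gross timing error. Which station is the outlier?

S-05

Solve using three stations at a time. Using S-06, S-07, S-08 (subtract circle equations pairwise → linear system) gives (x, y) ≈ (-23.4, -61.2).
Distances from that point to each station vs reported:
  S-05: calculated 111.3 vs reported 133.3 → residual 22.0 km
  S-06: calculated 69.5 vs reported 69.6 → residual 0.1 km
  S-07: calculated 74.9 vs reported 75.0 → residual 0.1 km
  S-08: calculated 93.1 vs reported 93.2 → residual 0.1 km
S-06, S-07, S-08 are mutually consistent (residuals ≈ 0); S-05 is off by 22.0 km.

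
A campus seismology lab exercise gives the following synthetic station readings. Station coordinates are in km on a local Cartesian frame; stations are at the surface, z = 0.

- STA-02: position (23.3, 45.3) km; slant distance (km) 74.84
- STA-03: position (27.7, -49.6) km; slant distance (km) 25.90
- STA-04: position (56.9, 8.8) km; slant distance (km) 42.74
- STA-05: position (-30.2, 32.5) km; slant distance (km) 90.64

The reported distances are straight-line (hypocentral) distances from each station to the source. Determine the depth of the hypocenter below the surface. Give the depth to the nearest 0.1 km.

Each station gives a sphere (x−x_i)² + (y−y_i)² + z² = d_i² (stations at z=0).
Subtracting the STA-02 sphere from STA-03 and STA-04: z² cancels, leaving linear equations in x and y:
8.8 x − 189.8 y = 5562.69
67.2 x − 73.0 y = 4494.39
Solving: x ≈ 36.902, y ≈ -27.597 km (keep extra digits for the depth step; rounded: 36.9, -27.6).
Then from the STA-02 sphere: z² = 74.84² − (x − 23.3)² − (y − 45.3)² with x = 36.902, y = -27.597, so z ≈ 10.101 ≈ 10.1 km.

depth ≈ 10.1 km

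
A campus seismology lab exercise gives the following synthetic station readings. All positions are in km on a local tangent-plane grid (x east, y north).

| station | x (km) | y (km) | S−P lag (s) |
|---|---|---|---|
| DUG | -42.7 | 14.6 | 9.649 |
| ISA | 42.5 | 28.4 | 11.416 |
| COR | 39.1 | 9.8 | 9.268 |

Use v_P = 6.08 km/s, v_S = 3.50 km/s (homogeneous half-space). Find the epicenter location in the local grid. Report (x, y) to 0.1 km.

(-2.7, -54.2)

Distance from S−P lag: d = Δt · v_P v_S / (v_P − v_S) = Δt · (6.08·3.50)/(6.08−3.50) ≈ 8.2481·Δt.
So d_DUG = 79.59, d_ISA = 94.16, d_COR = 76.44 km.
Circle about each station: (x + 42.7)² + (y − 14.6)² = 79.59²; (x − 42.5)² + (y − 28.4)² = 94.16²; (x − 39.1)² + (y − 9.8)² = 76.44².
Subtracting pairs of circle equations eliminates x²+y² and gives linear equations (the radical axes):
170.4 x + 27.6 y = -1955.18
163.6 x − 9.6 y = 79.89
Solving the 2×2 system: x ≈ -2.7, y ≈ -54.2 km.
Check against DUG (with the unrounded x, y): √((x + 42.7)²+(y − 14.6)²) = 79.60 ≈ 79.59 km. ✓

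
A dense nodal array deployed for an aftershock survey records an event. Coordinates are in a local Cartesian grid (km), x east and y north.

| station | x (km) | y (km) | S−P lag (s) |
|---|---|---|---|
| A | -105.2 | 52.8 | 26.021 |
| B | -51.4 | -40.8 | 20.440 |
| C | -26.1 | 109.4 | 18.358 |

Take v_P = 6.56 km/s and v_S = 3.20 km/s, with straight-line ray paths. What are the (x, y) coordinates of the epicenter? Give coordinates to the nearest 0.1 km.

x ≈ 55.6 km, y ≈ 28.9 km

Distance from S−P lag: d = Δt · v_P v_S / (v_P − v_S) = Δt · (6.56·3.20)/(6.56−3.20) ≈ 6.2476·Δt.
So d_A = 162.57, d_B = 127.70, d_C = 114.69 km.
Circle about each station: (x + 105.2)² + (y − 52.8)² = 162.57²; (x + 51.4)² + (y + 40.8)² = 127.70²; (x + 26.1)² + (y − 109.4)² = 114.69².
Subtracting the A equation from the B and C equations removes the quadratic terms:
107.6 x − 187.2 y = 573.43
158.2 x + 113.2 y = 12069.90
Solving the 2×2 system: x ≈ 55.6, y ≈ 28.9 km.
Check against A (with the unrounded x, y): √((x + 105.2)²+(y − 52.8)²) = 162.58 ≈ 162.57 km. ✓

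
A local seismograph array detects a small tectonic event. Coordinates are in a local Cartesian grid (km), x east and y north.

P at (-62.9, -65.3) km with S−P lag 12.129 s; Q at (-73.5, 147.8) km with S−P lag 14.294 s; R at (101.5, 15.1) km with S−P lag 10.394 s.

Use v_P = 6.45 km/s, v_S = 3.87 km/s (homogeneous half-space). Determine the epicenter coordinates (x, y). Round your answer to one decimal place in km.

x ≈ 2.4 km, y ≈ 32.2 km

Distance from S−P lag: d = Δt · v_P v_S / (v_P − v_S) = Δt · (6.45·3.87)/(6.45−3.87) ≈ 9.6750·Δt.
So d_P = 117.35, d_Q = 138.29, d_R = 100.56 km.
Circle about each station: (x + 62.9)² + (y + 65.3)² = 117.35²; (x + 73.5)² + (y − 147.8)² = 138.29²; (x − 101.5)² + (y − 15.1)² = 100.56².
Subtracting the P equation from the Q and R equations removes the quadratic terms:
-21.2 x + 426.2 y = 13673.49
328.8 x + 160.8 y = 5968.47
Solving the 2×2 system: x ≈ 2.4, y ≈ 32.2 km.
Check against P (with the unrounded x, y): √((x + 62.9)²+(y + 65.3)²) = 117.35 ≈ 117.35 km. ✓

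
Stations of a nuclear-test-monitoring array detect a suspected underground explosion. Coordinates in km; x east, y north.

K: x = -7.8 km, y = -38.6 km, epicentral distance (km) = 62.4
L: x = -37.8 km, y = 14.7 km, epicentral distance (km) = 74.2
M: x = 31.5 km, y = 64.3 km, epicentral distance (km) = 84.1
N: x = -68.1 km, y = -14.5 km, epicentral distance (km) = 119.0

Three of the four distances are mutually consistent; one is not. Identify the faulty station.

Solve using three stations at a time. Using K, M, N (subtract circle equations pairwise → linear system) gives (x, y) ≈ (50.8, -17.5).
Distances from that point to each station vs reported:
  K: calculated 62.3 vs reported 62.4 → residual 0.1 km
  L: calculated 94.3 vs reported 74.2 → residual 20.1 km
  M: calculated 84.0 vs reported 84.1 → residual 0.1 km
  N: calculated 118.9 vs reported 119.0 → residual 0.1 km
K, M, N are mutually consistent (residuals ≈ 0); L is off by 20.1 km.

L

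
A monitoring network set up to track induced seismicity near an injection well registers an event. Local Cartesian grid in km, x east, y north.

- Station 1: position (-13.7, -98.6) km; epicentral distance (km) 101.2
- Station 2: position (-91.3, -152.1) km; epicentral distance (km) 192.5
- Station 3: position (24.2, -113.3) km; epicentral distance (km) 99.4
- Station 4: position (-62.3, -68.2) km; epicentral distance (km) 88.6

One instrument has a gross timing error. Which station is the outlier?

Solve using three stations at a time. Using Station 1, Station 2, Station 3 (subtract circle equations pairwise → linear system) gives (x, y) ≈ (44.9, -16.0).
Distances from that point to each station vs reported:
  Station 1: calculated 101.3 vs reported 101.2 → residual 0.1 km
  Station 2: calculated 192.5 vs reported 192.5 → residual 0.0 km
  Station 3: calculated 99.5 vs reported 99.4 → residual 0.1 km
  Station 4: calculated 119.2 vs reported 88.6 → residual 30.6 km
Station 1, Station 2, Station 3 are mutually consistent (residuals ≈ 0); Station 4 is off by 30.6 km.

Station 4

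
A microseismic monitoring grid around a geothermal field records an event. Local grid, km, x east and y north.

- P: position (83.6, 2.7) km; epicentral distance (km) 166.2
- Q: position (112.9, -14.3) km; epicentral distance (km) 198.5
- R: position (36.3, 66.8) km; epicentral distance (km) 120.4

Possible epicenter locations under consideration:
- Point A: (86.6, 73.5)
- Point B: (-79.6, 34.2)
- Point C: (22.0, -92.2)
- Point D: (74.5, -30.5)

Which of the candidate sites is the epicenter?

Point B

For each candidate, compare |candidate − station| to the reported distance:
Point A: residuals P 95.3, Q 106.8, R 69.7 → max 106.8 km
Point B: residuals P 0.0, Q 0.0, R 0.0 → max 0.0 km
Point C: residuals P 53.1, Q 78.8, R 39.2 → max 78.8 km
Point D: residuals P 131.8, Q 156.8, R 15.9 → max 156.8 km
Only Point B has all residuals ≈ 0.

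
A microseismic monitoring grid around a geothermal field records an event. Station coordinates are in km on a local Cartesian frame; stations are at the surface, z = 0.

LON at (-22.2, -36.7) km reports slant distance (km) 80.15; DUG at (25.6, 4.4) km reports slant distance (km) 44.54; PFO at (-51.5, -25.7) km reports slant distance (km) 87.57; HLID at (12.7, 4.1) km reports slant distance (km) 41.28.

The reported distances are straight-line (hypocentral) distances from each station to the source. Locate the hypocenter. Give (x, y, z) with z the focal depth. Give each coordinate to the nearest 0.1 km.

(7.7, 30.9, 31.0)

Each station gives a sphere (x−x_i)² + (y−y_i)² + z² = d_i² (stations at z=0).
Subtracting the LON sphere from DUG and PFO: z² cancels, leaving linear equations in x and y:
95.6 x + 82.2 y = 3275.20
-58.6 x + 22.0 y = 228.53
Solving: x ≈ 7.698, y ≈ 30.892 km (keep extra digits for the depth step; rounded: 7.7, 30.9).
Then from the LON sphere: z² = 80.15² − (x + 22.2)² − (y + 36.7)² with x = 7.698, y = 30.892, so z ≈ 31.007 ≈ 31.0 km.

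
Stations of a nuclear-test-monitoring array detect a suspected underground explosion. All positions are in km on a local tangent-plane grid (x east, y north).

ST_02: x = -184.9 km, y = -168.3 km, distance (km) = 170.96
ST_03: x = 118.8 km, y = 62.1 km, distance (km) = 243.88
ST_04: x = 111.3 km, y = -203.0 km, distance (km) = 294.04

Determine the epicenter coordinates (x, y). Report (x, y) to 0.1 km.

Circle about each station: (x + 184.9)² + (y + 168.3)² = 170.96²; (x − 118.8)² + (y − 62.1)² = 243.88²; (x − 111.3)² + (y + 203.0)² = 294.04².
Subtracting the ST_02 equation from the ST_03 and ST_04 equations removes the quadratic terms:
607.4 x + 460.8 y = -74793.18
592.4 x − 69.4 y = -66148.41
Solving the 2×2 system: x ≈ -113.2, y ≈ -13.1 km.
Check against ST_02 (with the unrounded x, y): √((x + 184.9)²+(y + 168.3)²) = 170.96 ≈ 170.96 km. ✓

x ≈ -113.2 km, y ≈ -13.1 km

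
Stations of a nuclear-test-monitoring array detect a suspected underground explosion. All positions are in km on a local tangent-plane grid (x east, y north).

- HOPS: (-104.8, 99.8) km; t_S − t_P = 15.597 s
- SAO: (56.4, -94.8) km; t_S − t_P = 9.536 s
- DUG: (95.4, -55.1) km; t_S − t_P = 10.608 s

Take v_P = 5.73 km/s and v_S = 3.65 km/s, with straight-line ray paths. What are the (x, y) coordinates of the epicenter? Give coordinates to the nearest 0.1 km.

Distance from S−P lag: d = Δt · v_P v_S / (v_P − v_S) = Δt · (5.73·3.65)/(5.73−3.65) ≈ 10.0550·Δt.
So d_HOPS = 156.83, d_SAO = 95.88, d_DUG = 106.66 km.
Circle about each station: (x + 104.8)² + (y − 99.8)² = 156.83²; (x − 56.4)² + (y + 94.8)² = 95.88²; (x − 95.4)² + (y + 55.1)² = 106.66².
Subtracting the HOPS equation from the SAO and DUG equations removes the quadratic terms:
322.4 x − 389.2 y = 6627.59
400.4 x − 309.8 y = 4413.38
Solving the 2×2 system: x ≈ -6.0, y ≈ -22.0 km.
Check against HOPS (with the unrounded x, y): √((x + 104.8)²+(y − 99.8)²) = 156.83 ≈ 156.83 km. ✓

-6.0 km east, -22.0 km north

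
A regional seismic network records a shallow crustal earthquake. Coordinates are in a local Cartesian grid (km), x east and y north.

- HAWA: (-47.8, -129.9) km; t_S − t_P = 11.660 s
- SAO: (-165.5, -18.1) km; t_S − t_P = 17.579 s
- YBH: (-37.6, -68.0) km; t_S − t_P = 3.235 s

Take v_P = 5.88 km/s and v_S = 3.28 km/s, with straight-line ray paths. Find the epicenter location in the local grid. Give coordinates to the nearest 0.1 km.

(-37.7, -44.0)

Distance from S−P lag: d = Δt · v_P v_S / (v_P − v_S) = Δt · (5.88·3.28)/(5.88−3.28) ≈ 7.4178·Δt.
So d_HAWA = 86.49, d_SAO = 130.40, d_YBH = 24.00 km.
Circle about each station: (x + 47.8)² + (y + 129.9)² = 86.49²; (x + 165.5)² + (y + 18.1)² = 130.40²; (x + 37.6)² + (y + 68.0)² = 24.00².
Subtracting pairs of circle equations eliminates x²+y² and gives linear equations (the radical axes):
-235.4 x + 223.6 y = -964.63
20.4 x + 123.8 y = -6216.57
Solving the 2×2 system: x ≈ -37.7, y ≈ -44.0 km.
Check against HAWA (with the unrounded x, y): √((x + 47.8)²+(y + 129.9)²) = 86.49 ≈ 86.49 km. ✓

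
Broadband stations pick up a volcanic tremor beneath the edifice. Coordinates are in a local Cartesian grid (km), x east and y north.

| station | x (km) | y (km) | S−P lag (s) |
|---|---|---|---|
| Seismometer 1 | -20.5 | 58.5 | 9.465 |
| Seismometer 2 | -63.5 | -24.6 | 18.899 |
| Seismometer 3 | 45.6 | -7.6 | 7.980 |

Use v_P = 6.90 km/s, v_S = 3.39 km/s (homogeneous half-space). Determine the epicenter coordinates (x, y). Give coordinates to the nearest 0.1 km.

(41.2, 45.4)

Distance from S−P lag: d = Δt · v_P v_S / (v_P − v_S) = Δt · (6.90·3.39)/(6.90−3.39) ≈ 6.6641·Δt.
So d_Seismometer 1 = 63.08, d_Seismometer 2 = 125.94, d_Seismometer 3 = 53.18 km.
Circle about each station: (x + 20.5)² + (y − 58.5)² = 63.08²; (x + 63.5)² + (y + 24.6)² = 125.94²; (x − 45.6)² + (y + 7.6)² = 53.18².
Subtracting pairs of circle equations eliminates x²+y² and gives linear equations (the radical axes):
-86.0 x − 166.2 y = -11086.89
132.2 x − 132.2 y = -554.41
Solving the 2×2 system: x ≈ 41.2, y ≈ 45.4 km.
Check against Seismometer 1 (with the unrounded x, y): √((x + 20.5)²+(y − 58.5)²) = 63.07 ≈ 63.08 km. ✓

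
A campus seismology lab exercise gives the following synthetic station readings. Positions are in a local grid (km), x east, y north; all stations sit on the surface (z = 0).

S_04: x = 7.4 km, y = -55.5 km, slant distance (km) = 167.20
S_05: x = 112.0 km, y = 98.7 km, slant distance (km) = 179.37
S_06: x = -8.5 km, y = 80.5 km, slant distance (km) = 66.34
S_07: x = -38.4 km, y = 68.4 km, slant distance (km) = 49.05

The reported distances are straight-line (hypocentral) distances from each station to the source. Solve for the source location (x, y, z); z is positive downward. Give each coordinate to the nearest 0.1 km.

x ≈ -63.8 km, y ≈ 91.7 km, depth ≈ 34.9 km

Each station gives a sphere (x−x_i)² + (y−y_i)² + z² = d_i² (stations at z=0).
Subtracting the S_04 sphere from S_05 and S_06: z² cancels, leaving linear equations in x and y:
209.2 x + 308.4 y = 14932.92
-31.8 x + 272.0 y = 26972.33
Solving: x ≈ -63.807, y ≈ 91.703 km (keep extra digits for the depth step; rounded: -63.8, 91.7).
Then from the S_04 sphere: z² = 167.20² − (x − 7.4)² − (y + 55.5)² with x = -63.807, y = 91.703, so z ≈ 34.881 ≈ 34.9 km.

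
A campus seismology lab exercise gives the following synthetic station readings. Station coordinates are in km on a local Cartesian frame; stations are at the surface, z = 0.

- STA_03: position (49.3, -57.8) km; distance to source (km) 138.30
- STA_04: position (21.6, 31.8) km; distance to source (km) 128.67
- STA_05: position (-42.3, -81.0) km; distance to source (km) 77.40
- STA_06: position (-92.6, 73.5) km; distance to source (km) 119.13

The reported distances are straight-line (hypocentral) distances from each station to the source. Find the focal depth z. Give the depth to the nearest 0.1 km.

Each station gives a sphere (x−x_i)² + (y−y_i)² + z² = d_i² (stations at z=0).
Subtracting the STA_03 sphere from STA_04 and STA_05: z² cancels, leaving linear equations in x and y:
-55.4 x + 179.2 y = -1722.61
-183.2 x − 46.4 y = 15715.09
Solving: x ≈ -77.294, y ≈ -33.508 km (keep extra digits for the depth step; rounded: -77.3, -33.5).
Then from the STA_03 sphere: z² = 138.30² − (x − 49.3)² − (y + 57.8)² with x = -77.294, y = -33.508, so z ≈ 50.107 ≈ 50.1 km.

z ≈ 50.1 km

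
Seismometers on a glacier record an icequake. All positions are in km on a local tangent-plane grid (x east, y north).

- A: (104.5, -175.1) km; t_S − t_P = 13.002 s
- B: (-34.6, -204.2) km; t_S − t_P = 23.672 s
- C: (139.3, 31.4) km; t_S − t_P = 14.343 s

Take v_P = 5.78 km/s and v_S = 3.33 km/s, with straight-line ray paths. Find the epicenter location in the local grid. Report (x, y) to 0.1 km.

(97.4, -73.2)

Distance from S−P lag: d = Δt · v_P v_S / (v_P − v_S) = Δt · (5.78·3.33)/(5.78−3.33) ≈ 7.8561·Δt.
So d_A = 102.14, d_B = 185.97, d_C = 112.68 km.
Circle about each station: (x − 104.5)² + (y + 175.1)² = 102.14²; (x + 34.6)² + (y + 204.2)² = 185.97²; (x − 139.3)² + (y − 31.4)² = 112.68².
Subtracting pairs of circle equations eliminates x²+y² and gives linear equations (the radical axes):
-278.2 x − 58.2 y = -22837.72
69.6 x + 413.0 y = -23454.01
Solving the 2×2 system: x ≈ 97.4, y ≈ -73.2 km.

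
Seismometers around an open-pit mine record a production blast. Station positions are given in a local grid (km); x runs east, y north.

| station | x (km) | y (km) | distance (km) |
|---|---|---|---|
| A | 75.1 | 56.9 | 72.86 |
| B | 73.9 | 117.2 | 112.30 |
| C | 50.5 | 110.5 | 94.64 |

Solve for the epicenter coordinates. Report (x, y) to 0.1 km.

Circle about each station: (x − 75.1)² + (y − 56.9)² = 72.86²; (x − 73.9)² + (y − 117.2)² = 112.30²; (x − 50.5)² + (y − 110.5)² = 94.64².
Subtracting the A equation from the B and C equations removes the quadratic terms:
-2.4 x + 120.6 y = 3016.72
-49.2 x + 107.2 y = 2234.73
Solving the 2×2 system: x ≈ 9.5, y ≈ 25.2 km.
Check against A (with the unrounded x, y): √((x − 75.1)²+(y − 56.9)²) = 72.86 ≈ 72.86 km. ✓

9.5 km east, 25.2 km north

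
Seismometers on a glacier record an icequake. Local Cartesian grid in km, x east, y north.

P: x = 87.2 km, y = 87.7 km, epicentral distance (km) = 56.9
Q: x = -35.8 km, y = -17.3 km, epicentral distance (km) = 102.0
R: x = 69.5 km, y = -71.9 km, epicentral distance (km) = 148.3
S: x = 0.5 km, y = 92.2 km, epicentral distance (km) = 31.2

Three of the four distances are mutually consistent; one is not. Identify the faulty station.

P

Solve using three stations at a time. Using Q, R, S (subtract circle equations pairwise → linear system) gives (x, y) ≈ (20.2, 68.0).
Distances from that point to each station vs reported:
  P: calculated 69.9 vs reported 56.9 → residual 13.0 km
  Q: calculated 102.0 vs reported 102.0 → residual 0.0 km
  R: calculated 148.3 vs reported 148.3 → residual 0.0 km
  S: calculated 31.2 vs reported 31.2 → residual 0.0 km
Q, R, S are mutually consistent (residuals ≈ 0); P is off by 13.0 km.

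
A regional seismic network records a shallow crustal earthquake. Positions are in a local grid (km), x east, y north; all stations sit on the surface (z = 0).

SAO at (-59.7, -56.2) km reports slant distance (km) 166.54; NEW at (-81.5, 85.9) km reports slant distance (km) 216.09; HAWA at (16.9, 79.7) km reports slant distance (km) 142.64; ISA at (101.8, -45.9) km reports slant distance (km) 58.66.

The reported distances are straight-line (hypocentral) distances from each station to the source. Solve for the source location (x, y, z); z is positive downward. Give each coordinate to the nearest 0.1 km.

(94.7, -26.5, 54.9)

Each station gives a sphere (x−x_i)² + (y−y_i)² + z² = d_i² (stations at z=0).
Subtracting the SAO sphere from NEW and HAWA: z² cancels, leaving linear equations in x and y:
-43.6 x + 284.2 y = -11660.79
153.2 x + 271.8 y = 7304.57
Solving: x ≈ 94.699, y ≈ -26.502 km (keep extra digits for the depth step; rounded: 94.7, -26.5).
Then from the SAO sphere: z² = 166.54² − (x + 59.7)² − (y + 56.2)² with x = 94.699, y = -26.502, so z ≈ 54.905 ≈ 54.9 km.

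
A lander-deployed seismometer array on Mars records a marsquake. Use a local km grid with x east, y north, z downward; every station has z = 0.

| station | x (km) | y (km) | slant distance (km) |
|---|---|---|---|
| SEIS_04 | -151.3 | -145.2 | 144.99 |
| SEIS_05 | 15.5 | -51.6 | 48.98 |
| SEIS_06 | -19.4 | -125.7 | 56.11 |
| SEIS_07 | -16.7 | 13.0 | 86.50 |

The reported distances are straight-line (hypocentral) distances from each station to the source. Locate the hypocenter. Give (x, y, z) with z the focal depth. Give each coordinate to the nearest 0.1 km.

Each station gives a sphere (x−x_i)² + (y−y_i)² + z² = d_i² (stations at z=0).
Subtracting the SEIS_04 sphere from SEIS_05 and SEIS_06: z² cancels, leaving linear equations in x and y:
333.6 x + 187.2 y = -22448.86
263.8 x + 39.0 y = -9924.11
Solving: x ≈ -27.006, y ≈ -71.793 km (keep extra digits for the depth step; rounded: -27.0, -71.8).
Then from the SEIS_04 sphere: z² = 144.99² − (x + 151.3)² − (y + 145.2)² with x = -27.006, y = -71.793, so z ≈ 13.584 ≈ 13.6 km.

(-27.0, -71.8, 13.6)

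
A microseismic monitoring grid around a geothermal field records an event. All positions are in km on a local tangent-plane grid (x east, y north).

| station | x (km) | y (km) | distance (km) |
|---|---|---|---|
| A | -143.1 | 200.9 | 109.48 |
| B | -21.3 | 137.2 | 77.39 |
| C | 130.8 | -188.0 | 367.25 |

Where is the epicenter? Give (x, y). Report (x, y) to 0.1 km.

Circle about each station: (x + 143.1)² + (y − 200.9)² = 109.48²; (x + 21.3)² + (y − 137.2)² = 77.39²; (x − 130.8)² + (y + 188.0)² = 367.25².
Subtracting the A equation from the B and C equations removes the quadratic terms:
243.6 x − 127.4 y = -35564.23
547.8 x − 777.8 y = -131272.47
Solving the 2×2 system: x ≈ -91.4, y ≈ 104.4 km.

(-91.4, 104.4)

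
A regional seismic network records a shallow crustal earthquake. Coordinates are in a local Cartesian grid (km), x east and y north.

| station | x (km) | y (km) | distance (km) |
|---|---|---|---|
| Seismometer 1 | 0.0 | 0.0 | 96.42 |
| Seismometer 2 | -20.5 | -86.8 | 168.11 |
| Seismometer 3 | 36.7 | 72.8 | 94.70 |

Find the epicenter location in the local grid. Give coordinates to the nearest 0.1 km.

Circle about each station: x² + y² = 96.42²; (x + 20.5)² + (y + 86.8)² = 168.11²; (x − 36.7)² + (y − 72.8)² = 94.70².
Subtracting pairs of circle equations eliminates x²+y² and gives linear equations (the radical axes):
-41.0 x − 173.6 y = -11009.67
73.4 x + 145.6 y = 6975.46
Solving the 2×2 system: x ≈ -57.9, y ≈ 77.1 km.
Check against Seismometer 1 (with the unrounded x, y): √(x²+y²) = 96.41 ≈ 96.42 km. ✓

x ≈ -57.9 km, y ≈ 77.1 km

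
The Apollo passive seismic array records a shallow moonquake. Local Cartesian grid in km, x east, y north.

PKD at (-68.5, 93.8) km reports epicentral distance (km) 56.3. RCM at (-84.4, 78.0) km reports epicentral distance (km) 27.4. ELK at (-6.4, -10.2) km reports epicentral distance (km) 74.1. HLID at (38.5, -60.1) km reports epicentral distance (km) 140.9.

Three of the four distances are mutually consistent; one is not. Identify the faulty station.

RCM

Solve using three stations at a time. Using PKD, ELK, HLID (subtract circle equations pairwise → linear system) gives (x, y) ≈ (-62.8, 37.8).
Distances from that point to each station vs reported:
  PKD: calculated 56.2 vs reported 56.3 → residual 0.1 km
  RCM: calculated 45.6 vs reported 27.4 → residual 18.2 km
  ELK: calculated 74.1 vs reported 74.1 → residual 0.0 km
  HLID: calculated 140.9 vs reported 140.9 → residual 0.0 km
PKD, ELK, HLID are mutually consistent (residuals ≈ 0); RCM is off by 18.2 km.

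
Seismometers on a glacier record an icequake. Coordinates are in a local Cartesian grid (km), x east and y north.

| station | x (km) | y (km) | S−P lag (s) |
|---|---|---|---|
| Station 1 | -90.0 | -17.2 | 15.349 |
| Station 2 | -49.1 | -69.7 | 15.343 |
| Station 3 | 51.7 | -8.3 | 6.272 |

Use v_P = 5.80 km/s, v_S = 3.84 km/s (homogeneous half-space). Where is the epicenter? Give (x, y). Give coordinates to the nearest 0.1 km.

x ≈ 65.6 km, y ≈ 61.6 km

Distance from S−P lag: d = Δt · v_P v_S / (v_P − v_S) = Δt · (5.80·3.84)/(5.80−3.84) ≈ 11.3633·Δt.
So d_Station 1 = 174.41, d_Station 2 = 174.35, d_Station 3 = 71.27 km.
Circle about each station: (x + 90.0)² + (y + 17.2)² = 174.41²; (x + 49.1)² + (y + 69.7)² = 174.35²; (x − 51.7)² + (y + 8.3)² = 71.27².
Subtracting the Station 1 equation from the Station 2 and Station 3 equations removes the quadratic terms:
81.8 x − 105.0 y = -1106.01
283.4 x + 17.8 y = 19685.38
Solving the 2×2 system: x ≈ 65.6, y ≈ 61.6 km.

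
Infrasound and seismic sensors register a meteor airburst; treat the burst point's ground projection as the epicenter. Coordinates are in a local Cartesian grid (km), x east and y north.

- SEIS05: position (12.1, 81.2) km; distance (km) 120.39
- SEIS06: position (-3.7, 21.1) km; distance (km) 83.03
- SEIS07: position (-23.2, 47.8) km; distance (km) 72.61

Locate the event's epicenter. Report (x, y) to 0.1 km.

Circle about each station: (x − 12.1)² + (y − 81.2)² = 120.39²; (x + 3.7)² + (y − 21.1)² = 83.03²; (x + 23.2)² + (y − 47.8)² = 72.61².
Subtracting the SEIS05 equation from the SEIS06 and SEIS07 equations removes the quadratic terms:
-31.6 x − 120.2 y = 1318.82
-70.6 x − 66.8 y = 5304.77
Solving the 2×2 system: x ≈ -86.2, y ≈ 11.7 km.

(-86.2, 11.7)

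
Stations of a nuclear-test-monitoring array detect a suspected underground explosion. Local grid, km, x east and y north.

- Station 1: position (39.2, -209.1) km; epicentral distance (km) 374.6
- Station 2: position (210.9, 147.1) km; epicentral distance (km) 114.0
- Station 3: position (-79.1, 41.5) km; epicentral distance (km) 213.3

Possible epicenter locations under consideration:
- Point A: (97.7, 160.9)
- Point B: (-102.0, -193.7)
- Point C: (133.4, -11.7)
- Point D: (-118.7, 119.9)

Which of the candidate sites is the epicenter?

Point A

For each candidate, compare |candidate − station| to the reported distance:
Point A: residuals Station 1 0.0, Station 2 0.0, Station 3 0.0 → max 0.0 km
Point B: residuals Station 1 232.6, Station 2 348.7, Station 3 23.0 → max 348.7 km
Point C: residuals Station 1 155.9, Station 2 62.7, Station 3 5.8 → max 155.9 km
Point D: residuals Station 1 9.7, Station 2 216.7, Station 3 125.5 → max 216.7 km
Only Point A has all residuals ≈ 0.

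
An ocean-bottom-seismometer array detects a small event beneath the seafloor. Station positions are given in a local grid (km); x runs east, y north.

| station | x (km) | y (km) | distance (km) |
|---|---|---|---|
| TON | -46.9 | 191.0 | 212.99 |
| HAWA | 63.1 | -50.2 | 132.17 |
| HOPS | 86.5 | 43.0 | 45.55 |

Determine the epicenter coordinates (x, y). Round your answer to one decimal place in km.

(125.7, 66.2)

Circle about each station: (x + 46.9)² + (y − 191.0)² = 212.99²; (x − 63.1)² + (y + 50.2)² = 132.17²; (x − 86.5)² + (y − 43.0)² = 45.55².
Subtracting the TON equation from the HAWA and HOPS equations removes the quadratic terms:
220.0 x − 482.4 y = -4283.13
266.8 x − 296.0 y = 13940.58
Solving the 2×2 system: x ≈ 125.7, y ≈ 66.2 km.
Check against TON (with the unrounded x, y): √((x + 46.9)²+(y − 191.0)²) = 212.99 ≈ 212.99 km. ✓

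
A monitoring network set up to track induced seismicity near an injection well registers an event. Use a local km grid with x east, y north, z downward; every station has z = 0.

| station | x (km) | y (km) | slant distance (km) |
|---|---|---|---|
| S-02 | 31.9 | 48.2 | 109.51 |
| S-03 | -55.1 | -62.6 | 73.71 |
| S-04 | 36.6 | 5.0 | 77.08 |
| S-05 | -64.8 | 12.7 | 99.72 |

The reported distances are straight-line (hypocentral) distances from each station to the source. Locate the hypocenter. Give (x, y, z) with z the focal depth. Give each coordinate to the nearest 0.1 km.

Each station gives a sphere (x−x_i)² + (y−y_i)² + z² = d_i² (stations at z=0).
Subtracting the S-02 sphere from S-03 and S-04: z² cancels, leaving linear equations in x and y:
-174.0 x − 221.6 y = 10173.20
9.4 x − 86.4 y = 4074.82
Solving: x ≈ 1.403, y ≈ -47.010 km (keep extra digits for the depth step; rounded: 1.4, -47.0).
Then from the S-02 sphere: z² = 109.51² − (x − 31.9)² − (y − 48.2)² with x = 1.403, y = -47.010, so z ≈ 44.693 ≈ 44.7 km.

x ≈ 1.4 km, y ≈ -47.0 km, depth ≈ 44.7 km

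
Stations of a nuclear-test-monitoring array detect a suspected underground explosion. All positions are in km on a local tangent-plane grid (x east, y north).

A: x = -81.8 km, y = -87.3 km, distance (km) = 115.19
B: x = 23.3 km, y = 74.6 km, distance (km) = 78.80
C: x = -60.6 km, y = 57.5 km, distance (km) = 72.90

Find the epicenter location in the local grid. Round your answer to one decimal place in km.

Circle about each station: (x + 81.8)² + (y + 87.3)² = 115.19²; (x − 23.3)² + (y − 74.6)² = 78.80²; (x + 60.6)² + (y − 57.5)² = 72.90².
Subtracting the A equation from the B and C equations removes the quadratic terms:
210.2 x + 323.8 y = -1145.18
42.4 x + 289.6 y = 620.41
Solving the 2×2 system: x ≈ -11.3, y ≈ 3.8 km.
Check against A (with the unrounded x, y): √((x + 81.8)²+(y + 87.3)²) = 115.19 ≈ 115.19 km. ✓

-11.3 km east, 3.8 km north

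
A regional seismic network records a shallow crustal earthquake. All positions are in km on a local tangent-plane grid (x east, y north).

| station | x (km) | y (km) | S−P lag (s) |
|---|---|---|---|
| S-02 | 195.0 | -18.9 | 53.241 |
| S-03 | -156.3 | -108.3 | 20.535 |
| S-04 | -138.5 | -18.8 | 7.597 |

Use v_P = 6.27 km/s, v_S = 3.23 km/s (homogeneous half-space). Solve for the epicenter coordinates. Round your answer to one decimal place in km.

Distance from S−P lag: d = Δt · v_P v_S / (v_P − v_S) = Δt · (6.27·3.23)/(6.27−3.23) ≈ 6.6619·Δt.
So d_S-02 = 354.68, d_S-03 = 136.80, d_S-04 = 50.61 km.
Circle about each station: (x − 195.0)² + (y + 18.9)² = 354.68²; (x + 156.3)² + (y + 108.3)² = 136.80²; (x + 138.5)² + (y + 18.8)² = 50.61².
Subtracting pairs of circle equations eliminates x²+y² and gives linear equations (the radical axes):
-702.6 x − 178.8 y = 104860.03
-667.0 x + 0.2 y = 104390.01
Solving the 2×2 system: x ≈ -156.5, y ≈ 28.5 km.

(-156.5, 28.5)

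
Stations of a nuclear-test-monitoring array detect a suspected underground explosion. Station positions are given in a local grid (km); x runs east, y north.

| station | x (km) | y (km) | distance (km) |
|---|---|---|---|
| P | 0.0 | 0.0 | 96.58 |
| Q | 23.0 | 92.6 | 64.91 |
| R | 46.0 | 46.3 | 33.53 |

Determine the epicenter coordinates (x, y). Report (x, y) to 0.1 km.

Circle about each station: x² + y² = 96.58²; (x − 23.0)² + (y − 92.6)² = 64.91²; (x − 46.0)² + (y − 46.3)² = 33.53².
Subtracting the P equation from the Q and R equations removes the quadratic terms:
46.0 x + 185.2 y = 14218.15
92.0 x + 92.6 y = 12463.13
Solving the 2×2 system: x ≈ 77.6, y ≈ 57.5 km.

(77.6, 57.5)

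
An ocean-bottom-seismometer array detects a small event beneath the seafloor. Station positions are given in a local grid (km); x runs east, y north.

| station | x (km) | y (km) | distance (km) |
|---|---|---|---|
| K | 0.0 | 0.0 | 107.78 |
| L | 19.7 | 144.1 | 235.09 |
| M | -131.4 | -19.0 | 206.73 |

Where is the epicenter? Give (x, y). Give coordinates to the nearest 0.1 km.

x ≈ 63.9 km, y ≈ -86.8 km

Circle about each station: x² + y² = 107.78²; (x − 19.7)² + (y − 144.1)² = 235.09²; (x + 131.4)² + (y + 19.0)² = 206.73².
Subtracting pairs of circle equations eliminates x²+y² and gives linear equations (the radical axes):
39.4 x + 288.2 y = -22497.88
-262.8 x − 38.0 y = -13493.80
Solving the 2×2 system: x ≈ 63.9, y ≈ -86.8 km.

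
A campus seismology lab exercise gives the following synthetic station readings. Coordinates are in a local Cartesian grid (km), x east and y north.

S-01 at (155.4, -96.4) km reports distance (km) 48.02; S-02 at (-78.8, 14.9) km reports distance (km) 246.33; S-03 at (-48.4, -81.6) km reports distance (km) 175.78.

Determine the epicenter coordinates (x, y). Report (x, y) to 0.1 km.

Circle about each station: (x − 155.4)² + (y + 96.4)² = 48.02²; (x + 78.8)² + (y − 14.9)² = 246.33²; (x + 48.4)² + (y + 81.6)² = 175.78².
Subtracting pairs of circle equations eliminates x²+y² and gives linear equations (the radical axes):
-468.4 x + 222.6 y = -85383.22
-407.6 x + 29.6 y = -53033.69
Solving the 2×2 system: x ≈ 120.7, y ≈ -129.6 km.

120.7 km east, -129.6 km north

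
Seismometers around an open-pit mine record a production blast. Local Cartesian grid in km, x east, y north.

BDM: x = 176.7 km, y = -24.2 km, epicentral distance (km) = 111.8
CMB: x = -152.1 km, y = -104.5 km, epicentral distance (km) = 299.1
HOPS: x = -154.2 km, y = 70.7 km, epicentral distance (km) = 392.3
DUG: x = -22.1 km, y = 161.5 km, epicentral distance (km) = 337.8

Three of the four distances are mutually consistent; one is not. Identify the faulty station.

Solve using three stations at a time. Using BDM, CMB, DUG (subtract circle equations pairwise → linear system) gives (x, y) ≈ (145.8, -131.6).
Distances from that point to each station vs reported:
  BDM: calculated 111.8 vs reported 111.8 → residual 0.0 km
  CMB: calculated 299.1 vs reported 299.1 → residual 0.0 km
  HOPS: calculated 361.8 vs reported 392.3 → residual 30.5 km
  DUG: calculated 337.8 vs reported 337.8 → residual 0.0 km
BDM, CMB, DUG are mutually consistent (residuals ≈ 0); HOPS is off by 30.5 km.

HOPS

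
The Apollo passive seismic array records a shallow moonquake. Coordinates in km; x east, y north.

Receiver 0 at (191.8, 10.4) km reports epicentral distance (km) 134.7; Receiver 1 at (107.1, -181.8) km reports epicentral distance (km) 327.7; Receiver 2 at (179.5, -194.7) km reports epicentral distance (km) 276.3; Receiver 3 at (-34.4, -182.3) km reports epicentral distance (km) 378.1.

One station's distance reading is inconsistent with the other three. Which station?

Solve using three stations at a time. Using Receiver 0, Receiver 1, Receiver 3 (subtract circle equations pairwise → linear system) gives (x, y) ≈ (160.9, 141.4).
Distances from that point to each station vs reported:
  Receiver 0: calculated 134.6 vs reported 134.7 → residual 0.1 km
  Receiver 1: calculated 327.7 vs reported 327.7 → residual 0.0 km
  Receiver 2: calculated 336.6 vs reported 276.3 → residual 60.3 km
  Receiver 3: calculated 378.1 vs reported 378.1 → residual 0.0 km
Receiver 0, Receiver 1, Receiver 3 are mutually consistent (residuals ≈ 0); Receiver 2 is off by 60.3 km.

Receiver 2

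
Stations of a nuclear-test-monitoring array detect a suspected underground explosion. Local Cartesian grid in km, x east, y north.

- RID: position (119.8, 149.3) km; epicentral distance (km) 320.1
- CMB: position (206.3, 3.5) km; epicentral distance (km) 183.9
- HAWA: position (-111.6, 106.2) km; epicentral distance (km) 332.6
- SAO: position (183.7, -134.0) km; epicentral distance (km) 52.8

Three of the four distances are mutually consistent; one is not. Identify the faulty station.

HAWA

Solve using three stations at a time. Using RID, CMB, SAO (subtract circle equations pairwise → linear system) gives (x, y) ≈ (144.8, -169.8).
Distances from that point to each station vs reported:
  RID: calculated 320.1 vs reported 320.1 → residual 0.0 km
  CMB: calculated 183.9 vs reported 183.9 → residual 0.0 km
  HAWA: calculated 376.7 vs reported 332.6 → residual 44.1 km
  SAO: calculated 52.9 vs reported 52.8 → residual 0.1 km
RID, CMB, SAO are mutually consistent (residuals ≈ 0); HAWA is off by 44.1 km.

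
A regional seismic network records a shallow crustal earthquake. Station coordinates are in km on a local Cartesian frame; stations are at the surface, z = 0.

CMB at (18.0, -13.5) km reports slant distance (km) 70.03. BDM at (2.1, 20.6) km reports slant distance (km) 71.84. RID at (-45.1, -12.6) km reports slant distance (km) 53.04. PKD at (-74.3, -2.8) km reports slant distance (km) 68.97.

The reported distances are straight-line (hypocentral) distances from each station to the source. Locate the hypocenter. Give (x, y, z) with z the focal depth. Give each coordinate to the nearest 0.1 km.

Each station gives a sphere (x−x_i)² + (y−y_i)² + z² = d_i² (stations at z=0).
Subtracting the CMB sphere from BDM and RID: z² cancels, leaving linear equations in x and y:
-31.8 x + 68.2 y = -334.26
-126.2 x + 1.8 y = 3777.48
Solving: x ≈ -30.203, y ≈ -18.984 km (keep extra digits for the depth step; rounded: -30.2, -19.0).
Then from the CMB sphere: z² = 70.03² − (x − 18.0)² − (y + 13.5)² with x = -30.203, y = -18.984, so z ≈ 50.503 ≈ 50.5 km.

(-30.2, -19.0, 50.5)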